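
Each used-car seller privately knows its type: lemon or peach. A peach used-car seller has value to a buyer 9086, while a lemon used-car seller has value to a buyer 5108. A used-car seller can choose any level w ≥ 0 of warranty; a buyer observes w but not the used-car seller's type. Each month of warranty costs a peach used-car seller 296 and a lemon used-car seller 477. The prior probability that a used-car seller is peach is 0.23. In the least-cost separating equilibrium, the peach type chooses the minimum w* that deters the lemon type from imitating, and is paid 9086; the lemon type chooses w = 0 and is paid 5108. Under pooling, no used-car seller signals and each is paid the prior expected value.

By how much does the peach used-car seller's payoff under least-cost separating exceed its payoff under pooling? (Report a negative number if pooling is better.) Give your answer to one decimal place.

Least-cost separating signal: w* solves 5108 = 9086 − 477·w*, so w* = (9086 − 5108)/477 ≈ 8.3396.
Peach type's separating payoff: 9086 − 296 × w* = 9086 − 296 × (9086 − 5108)/477 = 9086 − 1177488/477 ≈ 6617.472.
Pooling payoff: 0.23 × 9086 + 0.77 × 5108 = 6022.94.
Difference: 6617.472 − 6022.94 = 594.532, i.e. 594.5 to one decimal place.
The peach type prefers to separate.

594.5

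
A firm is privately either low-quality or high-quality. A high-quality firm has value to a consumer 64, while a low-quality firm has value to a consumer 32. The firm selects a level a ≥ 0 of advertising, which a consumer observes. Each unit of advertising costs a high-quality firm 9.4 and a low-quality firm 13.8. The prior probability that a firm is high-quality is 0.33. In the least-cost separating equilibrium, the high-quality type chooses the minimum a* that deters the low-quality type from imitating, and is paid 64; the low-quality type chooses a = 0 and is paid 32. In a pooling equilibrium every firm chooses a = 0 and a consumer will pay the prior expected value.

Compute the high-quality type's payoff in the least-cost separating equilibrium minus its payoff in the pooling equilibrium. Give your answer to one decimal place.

-0.4

Least-cost separating signal: a* solves 32 = 64 − 13.8·a*, so a* = (64 − 32)/13.8 ≈ 2.3188.
High-quality type's separating payoff: 64 − 9.4 × a* = 64 − 9.4 × (64 − 32)/13.8 = 64 − 300.8/13.8 ≈ 42.203.
Pooling payoff: 0.33 × 64 + 0.67 × 32 = 42.56.
Difference: 42.203 − 42.56 = -0.357, i.e. -0.4 to one decimal place.
The high-quality type would prefer the pooling outcome.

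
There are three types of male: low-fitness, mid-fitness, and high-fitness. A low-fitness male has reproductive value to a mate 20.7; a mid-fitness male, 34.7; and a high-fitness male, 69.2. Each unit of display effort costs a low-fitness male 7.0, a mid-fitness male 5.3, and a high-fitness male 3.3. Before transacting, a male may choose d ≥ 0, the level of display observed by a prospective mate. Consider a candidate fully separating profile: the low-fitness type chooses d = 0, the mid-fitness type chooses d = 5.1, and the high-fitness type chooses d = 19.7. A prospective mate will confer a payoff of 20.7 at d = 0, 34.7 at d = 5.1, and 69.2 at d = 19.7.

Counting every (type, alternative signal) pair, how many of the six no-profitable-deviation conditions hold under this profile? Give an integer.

Mid-fitness (own payoff 34.7 − 5.3×5.1 = 7.67): to d=0 gives 20.7 → profitable ✗; to d=19.7 gives 69.2 − 5.3×19.7 = -35.21 → no gain ✓.
High-fitness (own payoff 69.2 − 3.3×19.7 = 4.19): to d=0 gives 20.7 → profitable ✗; to d=5.1 gives 34.7 − 3.3×5.1 = 17.87 → profitable ✗.
Low-fitness (own payoff 20.7): to d=5.1 gives 34.7 − 7.0×5.1 = -1 → no gain ✓; to d=19.7 gives 69.2 − 7.0×19.7 = -68.7 → no gain ✓.
3 of the 6 constraints hold; not an equilibrium.

3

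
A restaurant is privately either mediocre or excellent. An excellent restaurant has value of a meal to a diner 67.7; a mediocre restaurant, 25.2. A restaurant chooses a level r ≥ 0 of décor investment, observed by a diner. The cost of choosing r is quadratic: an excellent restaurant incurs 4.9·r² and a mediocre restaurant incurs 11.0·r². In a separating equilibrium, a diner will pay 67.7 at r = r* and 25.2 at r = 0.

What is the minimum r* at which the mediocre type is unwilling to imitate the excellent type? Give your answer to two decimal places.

1.97

The mediocre type at r = 0 receives 25.2; imitating at r* yields 67.7 − 11.0·r*².
Indifference: 25.2 = 67.7 − 11.0·r*², so r*² = (67.7 − 25.2) / 11.0 ≈ 3.8636.
r* = √3.8636 ≈ 1.97.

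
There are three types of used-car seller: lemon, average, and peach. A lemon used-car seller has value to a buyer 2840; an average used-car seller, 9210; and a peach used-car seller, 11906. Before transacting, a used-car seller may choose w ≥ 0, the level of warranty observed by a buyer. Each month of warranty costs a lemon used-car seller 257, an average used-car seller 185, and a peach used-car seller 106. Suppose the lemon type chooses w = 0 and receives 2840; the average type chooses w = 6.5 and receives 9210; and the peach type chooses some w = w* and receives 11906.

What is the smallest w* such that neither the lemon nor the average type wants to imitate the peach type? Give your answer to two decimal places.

Lemon type (on-path payoff 2840) won't mimic when 2840 ≥ 11906 − 257·w*, i.e. w* ≥ 35.28.
Average type (on-path payoff 9210 − 185×6.5 = 8007.5) won't mimic when 8007.5 ≥ 11906 − 185·w*, i.e. w* ≥ 21.07.
Both must hold, so w* = max(35.28, 21.07) = 35.28. The lemon type's constraint binds.

35.28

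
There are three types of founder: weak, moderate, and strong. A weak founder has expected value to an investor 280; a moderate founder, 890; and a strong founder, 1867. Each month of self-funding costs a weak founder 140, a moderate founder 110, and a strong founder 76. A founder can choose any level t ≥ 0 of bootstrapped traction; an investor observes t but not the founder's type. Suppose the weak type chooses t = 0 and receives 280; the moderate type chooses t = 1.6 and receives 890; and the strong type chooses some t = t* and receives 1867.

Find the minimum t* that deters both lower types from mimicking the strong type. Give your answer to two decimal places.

11.34

Weak type (on-path payoff 280) won't mimic when 280 ≥ 1867 − 140·t*, i.e. t* ≥ 11.34.
Moderate type (on-path payoff 890 − 110×1.6 = 714) won't mimic when 714 ≥ 1867 − 110·t*, i.e. t* ≥ 10.48.
Both must hold, so t* = max(11.34, 10.48) = 11.34. The weak type's constraint binds.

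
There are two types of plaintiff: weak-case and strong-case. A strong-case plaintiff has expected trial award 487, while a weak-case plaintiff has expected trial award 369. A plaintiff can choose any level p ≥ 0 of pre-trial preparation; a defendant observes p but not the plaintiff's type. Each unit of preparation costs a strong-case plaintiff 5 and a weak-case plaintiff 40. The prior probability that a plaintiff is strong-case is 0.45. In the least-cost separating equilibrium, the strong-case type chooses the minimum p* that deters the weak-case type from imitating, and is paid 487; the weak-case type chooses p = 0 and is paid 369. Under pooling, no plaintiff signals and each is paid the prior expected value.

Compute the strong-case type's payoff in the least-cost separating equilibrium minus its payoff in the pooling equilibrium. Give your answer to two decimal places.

50.15

Least-cost separating signal: p* solves 369 = 487 − 40·p*, so p* = (487 − 369)/40 = 2.95.
Strong-case type's separating payoff: 487 − 5 × p* = 487 − 5 × (487 − 369)/40 = 487 − 590/40 = 472.25.
Pooling payoff: 0.45 × 487 + 0.55 × 369 = 422.1.
Difference: 472.25 − 422.1 = 50.15.
The strong-case type prefers to separate.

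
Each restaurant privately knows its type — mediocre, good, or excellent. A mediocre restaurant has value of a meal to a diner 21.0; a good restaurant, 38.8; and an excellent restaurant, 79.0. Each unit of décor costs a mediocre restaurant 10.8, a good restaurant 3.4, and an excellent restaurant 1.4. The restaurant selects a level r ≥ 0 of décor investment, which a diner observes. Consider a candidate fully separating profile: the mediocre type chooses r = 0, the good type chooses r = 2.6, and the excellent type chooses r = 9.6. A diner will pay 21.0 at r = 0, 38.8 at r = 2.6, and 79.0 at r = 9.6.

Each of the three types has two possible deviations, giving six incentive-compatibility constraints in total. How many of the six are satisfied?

5

Mediocre (own payoff 21.0): to r=2.6 gives 38.8 − 10.8×2.6 = 10.72 → no gain ✓; to r=9.6 gives 79.0 − 10.8×9.6 = -24.68 → no gain ✓.
Good (own payoff 38.8 − 3.4×2.6 = 29.96): to r=0 gives 21.0 → no gain ✓; to r=9.6 gives 79.0 − 3.4×9.6 = 46.36 → profitable ✗.
Excellent (own payoff 79.0 − 1.4×9.6 = 65.56): to r=0 gives 21.0 → no gain ✓; to r=2.6 gives 38.8 − 1.4×2.6 = 35.16 → no gain ✓.
5 of the 6 constraints hold; not an equilibrium.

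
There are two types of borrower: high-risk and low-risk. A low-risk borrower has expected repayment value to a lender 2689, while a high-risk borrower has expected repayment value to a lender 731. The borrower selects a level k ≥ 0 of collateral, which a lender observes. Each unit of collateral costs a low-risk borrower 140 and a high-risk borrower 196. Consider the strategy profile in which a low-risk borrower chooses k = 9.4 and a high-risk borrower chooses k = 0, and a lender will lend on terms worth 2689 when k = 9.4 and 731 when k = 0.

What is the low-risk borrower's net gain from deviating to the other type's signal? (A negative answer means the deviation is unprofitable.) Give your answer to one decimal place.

Playing k = 9.4 the low-risk borrower receives 2689 − 140 × 9.4 = 1373.
Deviating to k = 0 yields 731 instead.
Gain from deviating: 731 − 1373 = -642.0.
The gain is negative, so the low-risk type's incentive-compatibility constraint is satisfied.

-642.0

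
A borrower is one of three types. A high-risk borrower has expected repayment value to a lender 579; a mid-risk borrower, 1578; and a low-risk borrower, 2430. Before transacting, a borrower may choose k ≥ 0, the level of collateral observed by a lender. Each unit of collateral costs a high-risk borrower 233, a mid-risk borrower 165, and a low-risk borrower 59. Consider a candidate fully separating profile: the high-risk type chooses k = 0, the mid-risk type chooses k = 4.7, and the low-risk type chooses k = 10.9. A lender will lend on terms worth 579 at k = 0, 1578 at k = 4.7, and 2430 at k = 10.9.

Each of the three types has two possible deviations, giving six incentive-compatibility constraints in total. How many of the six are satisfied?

Low-risk (own payoff 2430 − 59×10.9 = 1786.9): to k=0 gives 579 → no gain ✓; to k=4.7 gives 1578 − 59×4.7 = 1300.7 → no gain ✓.
Mid-risk (own payoff 1578 − 165×4.7 = 802.5): to k=0 gives 579 → no gain ✓; to k=10.9 gives 2430 − 165×10.9 = 631.5 → no gain ✓.
High-risk (own payoff 579): to k=4.7 gives 1578 − 233×4.7 = 482.9 → no gain ✓; to k=10.9 gives 2430 − 233×10.9 = -109.7 → no gain ✓.
6 of the 6 constraints hold; this profile is a separating equilibrium.

6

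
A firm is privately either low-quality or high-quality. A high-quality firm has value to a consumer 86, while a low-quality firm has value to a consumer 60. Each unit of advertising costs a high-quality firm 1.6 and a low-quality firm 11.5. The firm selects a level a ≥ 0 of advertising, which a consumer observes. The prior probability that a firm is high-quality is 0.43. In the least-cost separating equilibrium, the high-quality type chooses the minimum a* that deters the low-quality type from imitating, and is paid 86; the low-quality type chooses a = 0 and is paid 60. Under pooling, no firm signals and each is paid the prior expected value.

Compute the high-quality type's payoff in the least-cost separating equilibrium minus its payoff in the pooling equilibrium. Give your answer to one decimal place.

Least-cost separating signal: a* solves 60 = 86 − 11.5·a*, so a* = (86 − 60)/11.5 ≈ 2.2609.
High-quality type's separating payoff: 86 − 1.6 × a* = 86 − 1.6 × (86 − 60)/11.5 = 86 − 41.6/11.5 ≈ 82.383.
Pooling payoff: 0.43 × 86 + 0.57 × 60 = 71.18.
Difference: 82.383 − 71.18 = 11.203, i.e. 11.2 to one decimal place.
The high-quality type prefers to separate.

11.2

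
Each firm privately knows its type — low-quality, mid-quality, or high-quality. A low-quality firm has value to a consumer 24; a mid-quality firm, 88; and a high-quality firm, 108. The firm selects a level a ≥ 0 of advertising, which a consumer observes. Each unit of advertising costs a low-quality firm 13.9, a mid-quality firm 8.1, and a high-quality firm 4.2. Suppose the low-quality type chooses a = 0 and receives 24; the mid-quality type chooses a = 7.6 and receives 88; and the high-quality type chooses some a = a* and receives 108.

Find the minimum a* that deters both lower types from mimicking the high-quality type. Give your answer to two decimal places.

Low-quality type (on-path payoff 24) won't mimic when 24 ≥ 108 − 13.9·a*, i.e. a* ≥ 6.04.
Mid-quality type (on-path payoff 88 − 8.1×7.6 = 26.44) won't mimic when 26.44 ≥ 108 − 8.1·a*, i.e. a* ≥ 10.07.
Both must hold, so a* = max(6.04, 10.07) = 10.07. The mid-quality type's constraint binds.

10.07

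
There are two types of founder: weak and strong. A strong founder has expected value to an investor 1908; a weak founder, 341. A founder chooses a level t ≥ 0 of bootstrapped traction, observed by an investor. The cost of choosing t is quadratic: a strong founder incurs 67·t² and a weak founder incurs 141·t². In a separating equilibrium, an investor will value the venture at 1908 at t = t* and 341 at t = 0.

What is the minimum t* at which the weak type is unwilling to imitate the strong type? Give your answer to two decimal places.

3.33

The weak type at t = 0 receives 341; imitating at t* yields 1908 − 141·t*².
Indifference: 341 = 1908 − 141·t*², so t*² = (1908 − 341) / 141 ≈ 11.1135.
t* = √11.1135 ≈ 3.33.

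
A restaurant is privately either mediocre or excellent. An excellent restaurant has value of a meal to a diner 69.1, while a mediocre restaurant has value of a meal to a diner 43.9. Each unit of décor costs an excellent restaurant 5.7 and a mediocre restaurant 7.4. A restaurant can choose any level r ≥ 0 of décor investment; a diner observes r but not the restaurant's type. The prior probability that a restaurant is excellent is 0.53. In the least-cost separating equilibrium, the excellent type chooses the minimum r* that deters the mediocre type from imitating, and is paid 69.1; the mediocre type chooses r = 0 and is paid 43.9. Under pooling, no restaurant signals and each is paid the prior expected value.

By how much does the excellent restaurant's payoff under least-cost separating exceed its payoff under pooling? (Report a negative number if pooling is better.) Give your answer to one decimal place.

-7.6

Least-cost separating signal: r* solves 43.9 = 69.1 − 7.4·r*, so r* = (69.1 − 43.9)/7.4 ≈ 3.4054.
Excellent type's separating payoff: 69.1 − 5.7 × r* = 69.1 − 5.7 × (69.1 − 43.9)/7.4 = 69.1 − 143.64/7.4 ≈ 49.689.
Pooling payoff: 0.53 × 69.1 + 0.47 × 43.9 = 57.256.
Difference: 49.689 − 57.256 = -7.567, i.e. -7.6 to one decimal place.
The excellent type would prefer the pooling outcome.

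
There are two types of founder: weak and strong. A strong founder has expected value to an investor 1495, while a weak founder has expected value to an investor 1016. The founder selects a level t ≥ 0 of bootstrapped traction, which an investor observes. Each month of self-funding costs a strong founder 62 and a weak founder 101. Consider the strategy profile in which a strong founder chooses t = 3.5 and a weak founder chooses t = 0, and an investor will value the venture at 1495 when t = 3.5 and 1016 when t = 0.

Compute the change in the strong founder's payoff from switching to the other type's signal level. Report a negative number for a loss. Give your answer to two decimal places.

-262.00

Playing t = 3.5 the strong founder receives 1495 − 62 × 3.5 = 1278.
Deviating to t = 0 yields 1016 instead.
Gain from deviating: 1016 − 1278 = -262.00.
The gain is negative, so the strong type's incentive-compatibility constraint is satisfied.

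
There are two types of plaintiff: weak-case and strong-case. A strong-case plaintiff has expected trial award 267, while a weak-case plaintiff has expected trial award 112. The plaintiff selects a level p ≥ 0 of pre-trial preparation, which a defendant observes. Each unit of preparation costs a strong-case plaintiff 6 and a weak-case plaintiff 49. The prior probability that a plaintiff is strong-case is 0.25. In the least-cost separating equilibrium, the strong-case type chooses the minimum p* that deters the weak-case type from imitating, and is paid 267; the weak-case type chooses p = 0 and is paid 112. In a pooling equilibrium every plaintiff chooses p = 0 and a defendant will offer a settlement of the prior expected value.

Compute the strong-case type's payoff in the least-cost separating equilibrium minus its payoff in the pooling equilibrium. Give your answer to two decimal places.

Least-cost separating signal: p* solves 112 = 267 − 49·p*, so p* = (267 − 112)/49 ≈ 3.1633.
Strong-case type's separating payoff: 267 − 6 × p* = 267 − 6 × (267 − 112)/49 = 267 − 930/49 ≈ 248.0204.
Pooling payoff: 0.25 × 267 + 0.75 × 112 = 150.75.
Difference: 248.0204 − 150.75 = 97.2704, i.e. 97.27 to two decimal places.
The strong-case type prefers to separate.

97.27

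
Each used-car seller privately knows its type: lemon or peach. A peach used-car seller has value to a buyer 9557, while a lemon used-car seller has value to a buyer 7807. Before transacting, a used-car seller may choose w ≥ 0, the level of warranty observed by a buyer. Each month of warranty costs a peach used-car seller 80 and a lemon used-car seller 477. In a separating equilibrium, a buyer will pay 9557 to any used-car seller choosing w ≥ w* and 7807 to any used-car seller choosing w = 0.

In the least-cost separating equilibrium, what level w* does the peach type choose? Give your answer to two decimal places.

A lemon used-car seller choosing w = 0 receives 7807.
Imitating at w* instead would pay 9557 at cost 477·w*, netting 9557 − 477·w*.
Indifference: 7807 = 9557 − 477·w*, so w* = (9557 − 7807) / 477 ≈ 3.67.
This is the lemon type's binding incentive-compatibility constraint; any w ≥ 3.67 sustains separation on that side.

3.67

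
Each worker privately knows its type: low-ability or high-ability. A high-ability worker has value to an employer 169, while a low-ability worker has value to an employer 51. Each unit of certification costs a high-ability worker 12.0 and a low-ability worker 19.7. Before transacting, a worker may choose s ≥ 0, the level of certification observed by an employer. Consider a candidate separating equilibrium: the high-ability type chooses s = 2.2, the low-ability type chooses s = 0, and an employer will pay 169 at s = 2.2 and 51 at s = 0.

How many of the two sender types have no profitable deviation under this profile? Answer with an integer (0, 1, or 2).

High-ability type: signal → 169 − 12.0 × 2.2 = 142.6; deviate to 0 → 51. IC holds (142.6 ≥ 51).
Low-ability type: stay at 0 → 51; mimic → 169 − 19.7 × 2.2 = 125.66. IC fails (51 < 125.66).
1 of 2 constraints hold, so this profile is not an equilibrium.

1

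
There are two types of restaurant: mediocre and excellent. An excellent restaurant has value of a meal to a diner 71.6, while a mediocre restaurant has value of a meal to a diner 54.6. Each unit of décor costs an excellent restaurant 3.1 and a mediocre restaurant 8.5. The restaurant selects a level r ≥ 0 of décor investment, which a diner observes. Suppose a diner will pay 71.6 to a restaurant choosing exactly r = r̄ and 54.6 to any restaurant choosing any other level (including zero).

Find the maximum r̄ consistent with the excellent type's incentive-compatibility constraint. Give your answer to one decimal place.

5.5

Choosing r̄ yields the excellent type 71.6 − 3.1·r̄; choosing zero yields 54.6.
The excellent type is indifferent at 71.6 − 3.1·r̄ = 54.6, i.e. r̄ = (71.6 − 54.6) / 3.1 ≈ 5.5.
For any r̄ above 5.5 the excellent type would rather pool at zero, so separation collapses.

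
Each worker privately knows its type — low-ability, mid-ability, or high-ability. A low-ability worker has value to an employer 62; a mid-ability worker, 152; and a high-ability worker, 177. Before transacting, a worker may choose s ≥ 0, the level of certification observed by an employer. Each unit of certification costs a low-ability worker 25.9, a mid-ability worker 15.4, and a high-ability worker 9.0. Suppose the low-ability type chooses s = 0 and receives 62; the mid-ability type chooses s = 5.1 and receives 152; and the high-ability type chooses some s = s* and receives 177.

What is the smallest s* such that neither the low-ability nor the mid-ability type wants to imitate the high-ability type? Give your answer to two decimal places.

Mid-ability type (on-path payoff 152 − 15.4×5.1 = 73.46) won't mimic when 73.46 ≥ 177 − 15.4·s*, i.e. s* ≥ 6.72.
Low-ability type (on-path payoff 62) won't mimic when 62 ≥ 177 − 25.9·s*, i.e. s* ≥ 4.44.
Both must hold, so s* = max(4.44, 6.72) = 6.72. The mid-ability type's constraint binds.

6.72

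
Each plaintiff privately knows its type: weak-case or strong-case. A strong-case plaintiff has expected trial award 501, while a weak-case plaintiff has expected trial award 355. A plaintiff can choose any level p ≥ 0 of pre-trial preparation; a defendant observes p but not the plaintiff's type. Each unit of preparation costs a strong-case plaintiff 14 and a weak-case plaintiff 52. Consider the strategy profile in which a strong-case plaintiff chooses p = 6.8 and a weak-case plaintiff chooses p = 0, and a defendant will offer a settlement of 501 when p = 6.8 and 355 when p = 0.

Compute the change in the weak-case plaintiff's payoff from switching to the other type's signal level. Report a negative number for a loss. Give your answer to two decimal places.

Playing p = 0 the weak-case plaintiff receives 355.
Deviating to p = 6.8 brings payment 501 at cost 52 × 6.8 = 353.6, netting 147.4.
Gain from deviating: 147.4 − 355 = -207.60.
The gain is negative, so the weak-case type's incentive-compatibility constraint is satisfied.

-207.60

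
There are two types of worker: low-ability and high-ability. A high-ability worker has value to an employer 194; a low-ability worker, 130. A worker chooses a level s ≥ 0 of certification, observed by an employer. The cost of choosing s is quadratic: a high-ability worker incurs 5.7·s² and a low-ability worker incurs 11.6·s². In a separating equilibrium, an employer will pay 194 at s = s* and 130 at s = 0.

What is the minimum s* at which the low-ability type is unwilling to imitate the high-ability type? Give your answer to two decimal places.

2.35

The low-ability type at s = 0 receives 130; imitating at s* yields 194 − 11.6·s*².
Indifference: 130 = 194 − 11.6·s*², so s*² = (194 − 130) / 11.6 ≈ 5.5172.
s* = √5.5172 ≈ 2.35.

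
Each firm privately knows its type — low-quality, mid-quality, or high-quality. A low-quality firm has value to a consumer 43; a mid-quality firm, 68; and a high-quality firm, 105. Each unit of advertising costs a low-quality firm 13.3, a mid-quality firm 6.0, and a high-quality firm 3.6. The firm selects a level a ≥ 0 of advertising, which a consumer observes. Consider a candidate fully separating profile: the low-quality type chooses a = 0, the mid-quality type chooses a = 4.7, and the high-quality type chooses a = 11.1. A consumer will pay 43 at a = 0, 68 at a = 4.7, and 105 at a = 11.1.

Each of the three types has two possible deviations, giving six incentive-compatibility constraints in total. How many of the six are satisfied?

5

Low-quality (own payoff 43): to a=4.7 gives 68 − 13.3×4.7 = 5.49 → no gain ✓; to a=11.1 gives 105 − 13.3×11.1 = -42.63 → no gain ✓.
High-quality (own payoff 105 − 3.6×11.1 = 65.04): to a=0 gives 43 → no gain ✓; to a=4.7 gives 68 − 3.6×4.7 = 51.08 → no gain ✓.
Mid-quality (own payoff 68 − 6.0×4.7 = 39.8): to a=0 gives 43 → profitable ✗; to a=11.1 gives 105 − 6.0×11.1 = 38.4 → no gain ✓.
5 of the 6 constraints hold; not an equilibrium.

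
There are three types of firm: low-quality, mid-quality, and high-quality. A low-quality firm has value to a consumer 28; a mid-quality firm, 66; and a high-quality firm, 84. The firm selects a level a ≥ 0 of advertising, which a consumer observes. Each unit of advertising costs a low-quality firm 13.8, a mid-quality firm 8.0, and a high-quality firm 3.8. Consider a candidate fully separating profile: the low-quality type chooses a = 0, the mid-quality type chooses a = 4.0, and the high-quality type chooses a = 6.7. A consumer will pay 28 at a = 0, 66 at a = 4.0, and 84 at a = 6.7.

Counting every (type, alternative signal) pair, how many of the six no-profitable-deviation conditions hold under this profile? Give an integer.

6

Mid-quality (own payoff 66 − 8.0×4.0 = 34): to a=0 gives 28 → no gain ✓; to a=6.7 gives 84 − 8.0×6.7 = 30.4 → no gain ✓.
Low-quality (own payoff 28): to a=4.0 gives 66 − 13.8×4.0 = 10.8 → no gain ✓; to a=6.7 gives 84 − 13.8×6.7 = -8.46 → no gain ✓.
High-quality (own payoff 84 − 3.8×6.7 = 58.54): to a=0 gives 28 → no gain ✓; to a=4.0 gives 66 − 3.8×4.0 = 50.8 → no gain ✓.
6 of the 6 constraints hold; this profile is a separating equilibrium.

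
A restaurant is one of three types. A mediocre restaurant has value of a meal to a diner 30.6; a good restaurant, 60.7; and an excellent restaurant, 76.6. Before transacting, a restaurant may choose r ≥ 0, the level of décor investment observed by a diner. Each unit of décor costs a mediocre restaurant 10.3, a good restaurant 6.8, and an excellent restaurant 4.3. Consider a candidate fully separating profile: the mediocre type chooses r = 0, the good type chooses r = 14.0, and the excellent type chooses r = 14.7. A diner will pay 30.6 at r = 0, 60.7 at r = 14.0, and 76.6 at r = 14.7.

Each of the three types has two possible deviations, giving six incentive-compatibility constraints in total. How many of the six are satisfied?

Excellent (own payoff 76.6 − 4.3×14.7 = 13.39): to r=0 gives 30.6 → profitable ✗; to r=14.0 gives 60.7 − 4.3×14.0 = 0.5 → no gain ✓.
Mediocre (own payoff 30.6): to r=14.0 gives 60.7 − 10.3×14.0 = -83.5 → no gain ✓; to r=14.7 gives 76.6 − 10.3×14.7 = -74.81 → no gain ✓.
Good (own payoff 60.7 − 6.8×14.0 = -34.5): to r=0 gives 30.6 → profitable ✗; to r=14.7 gives 76.6 − 6.8×14.7 = -23.36 → profitable ✗.
3 of the 6 constraints hold; not an equilibrium.

3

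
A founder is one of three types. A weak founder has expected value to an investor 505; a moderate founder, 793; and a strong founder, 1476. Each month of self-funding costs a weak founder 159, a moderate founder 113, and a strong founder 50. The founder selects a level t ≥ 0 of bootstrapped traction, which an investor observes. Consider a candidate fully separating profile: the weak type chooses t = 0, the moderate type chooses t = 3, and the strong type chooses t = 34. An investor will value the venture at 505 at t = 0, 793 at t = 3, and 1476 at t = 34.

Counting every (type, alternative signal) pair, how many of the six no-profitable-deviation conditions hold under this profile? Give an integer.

Weak (own payoff 505): to t=3 gives 793 − 159×3 = 316 → no gain ✓; to t=34 gives 1476 − 159×34 = -3930 → no gain ✓.
Moderate (own payoff 793 − 113×3 = 454): to t=0 gives 505 → profitable ✗; to t=34 gives 1476 − 113×34 = -2366 → no gain ✓.
Strong (own payoff 1476 − 50×34 = -224): to t=0 gives 505 → profitable ✗; to t=3 gives 793 − 50×3 = 643 → profitable ✗.
3 of the 6 constraints hold; not an equilibrium.

3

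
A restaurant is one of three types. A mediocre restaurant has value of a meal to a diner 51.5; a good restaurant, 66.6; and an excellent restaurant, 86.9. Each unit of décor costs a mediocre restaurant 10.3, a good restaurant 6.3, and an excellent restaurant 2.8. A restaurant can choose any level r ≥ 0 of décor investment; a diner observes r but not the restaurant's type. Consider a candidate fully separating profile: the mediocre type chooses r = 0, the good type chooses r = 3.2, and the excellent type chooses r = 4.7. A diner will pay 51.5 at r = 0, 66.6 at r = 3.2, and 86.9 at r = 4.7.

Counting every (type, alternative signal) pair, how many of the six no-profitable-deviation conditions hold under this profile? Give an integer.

4

Excellent (own payoff 86.9 − 2.8×4.7 = 73.74): to r=0 gives 51.5 → no gain ✓; to r=3.2 gives 66.6 − 2.8×3.2 = 57.64 → no gain ✓.
Mediocre (own payoff 51.5): to r=3.2 gives 66.6 − 10.3×3.2 = 33.64 → no gain ✓; to r=4.7 gives 86.9 − 10.3×4.7 = 38.49 → no gain ✓.
Good (own payoff 66.6 − 6.3×3.2 = 46.44): to r=0 gives 51.5 → profitable ✗; to r=4.7 gives 86.9 − 6.3×4.7 = 57.29 → profitable ✗.
4 of the 6 constraints hold; not an equilibrium.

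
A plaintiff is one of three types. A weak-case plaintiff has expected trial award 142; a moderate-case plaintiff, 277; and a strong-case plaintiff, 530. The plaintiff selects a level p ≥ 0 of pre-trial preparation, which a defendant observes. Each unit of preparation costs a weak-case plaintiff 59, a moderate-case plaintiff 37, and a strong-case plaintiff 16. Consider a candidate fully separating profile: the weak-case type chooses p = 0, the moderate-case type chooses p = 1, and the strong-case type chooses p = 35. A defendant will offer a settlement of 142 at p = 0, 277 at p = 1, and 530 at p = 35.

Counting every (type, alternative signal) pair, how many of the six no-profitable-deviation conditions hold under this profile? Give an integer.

3

Weak-case (own payoff 142): to p=1 gives 277 − 59×1 = 218 → profitable ✗; to p=35 gives 530 − 59×35 = -1535 → no gain ✓.
Strong-case (own payoff 530 − 16×35 = -30): to p=0 gives 142 → profitable ✗; to p=1 gives 277 − 16×1 = 261 → profitable ✗.
Moderate-case (own payoff 277 − 37×1 = 240): to p=0 gives 142 → no gain ✓; to p=35 gives 530 − 37×35 = -765 → no gain ✓.
3 of the 6 constraints hold; not an equilibrium.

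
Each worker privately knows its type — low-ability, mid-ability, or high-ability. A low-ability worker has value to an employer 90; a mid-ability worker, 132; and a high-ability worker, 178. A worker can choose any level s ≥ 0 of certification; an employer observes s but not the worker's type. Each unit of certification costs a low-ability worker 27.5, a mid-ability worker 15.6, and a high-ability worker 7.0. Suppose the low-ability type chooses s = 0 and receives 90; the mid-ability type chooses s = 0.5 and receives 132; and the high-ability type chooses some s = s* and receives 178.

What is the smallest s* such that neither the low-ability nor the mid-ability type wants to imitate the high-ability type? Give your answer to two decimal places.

Mid-ability type (on-path payoff 132 − 15.6×0.5 = 124.2) won't mimic when 124.2 ≥ 178 − 15.6·s*, i.e. s* ≥ 3.45.
Low-ability type (on-path payoff 90) won't mimic when 90 ≥ 178 − 27.5·s*, i.e. s* ≥ 3.20.
Both must hold, so s* = max(3.20, 3.45) = 3.45. The mid-ability type's constraint binds.

3.45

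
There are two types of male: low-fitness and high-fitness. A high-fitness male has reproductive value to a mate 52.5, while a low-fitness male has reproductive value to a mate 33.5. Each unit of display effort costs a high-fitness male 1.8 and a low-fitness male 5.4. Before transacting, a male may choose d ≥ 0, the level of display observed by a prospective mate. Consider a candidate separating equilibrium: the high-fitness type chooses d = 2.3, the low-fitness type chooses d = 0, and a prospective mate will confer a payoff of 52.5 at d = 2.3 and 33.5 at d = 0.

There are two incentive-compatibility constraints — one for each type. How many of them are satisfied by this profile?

High-fitness type: signal → 52.5 − 1.8 × 2.3 = 48.36; deviate to 0 → 33.5. IC holds (48.36 ≥ 33.5).
Low-fitness type: stay at 0 → 33.5; mimic → 52.5 − 5.4 × 2.3 = 40.08. IC fails (33.5 < 40.08).
1 of 2 constraints hold, so this profile is not an equilibrium.

1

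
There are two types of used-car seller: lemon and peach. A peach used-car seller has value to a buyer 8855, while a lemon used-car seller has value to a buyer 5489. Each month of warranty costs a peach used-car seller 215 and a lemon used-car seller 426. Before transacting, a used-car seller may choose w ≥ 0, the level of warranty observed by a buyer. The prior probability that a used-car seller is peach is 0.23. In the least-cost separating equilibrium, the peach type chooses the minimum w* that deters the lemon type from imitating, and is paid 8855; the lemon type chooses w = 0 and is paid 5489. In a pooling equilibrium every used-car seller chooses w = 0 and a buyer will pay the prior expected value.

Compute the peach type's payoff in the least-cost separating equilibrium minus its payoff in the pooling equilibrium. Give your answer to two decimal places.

893.02

Least-cost separating signal: w* solves 5489 = 8855 − 426·w*, so w* = (8855 − 5489)/426 ≈ 7.9014.
Peach type's separating payoff: 8855 − 215 × w* = 8855 − 215 × (8855 − 5489)/426 = 8855 − 723690/426 ≈ 7156.1972.
Pooling payoff: 0.23 × 8855 + 0.77 × 5489 = 6263.18.
Difference: 7156.1972 − 6263.18 = 893.0172, i.e. 893.02 to two decimal places.
The peach type prefers to separate.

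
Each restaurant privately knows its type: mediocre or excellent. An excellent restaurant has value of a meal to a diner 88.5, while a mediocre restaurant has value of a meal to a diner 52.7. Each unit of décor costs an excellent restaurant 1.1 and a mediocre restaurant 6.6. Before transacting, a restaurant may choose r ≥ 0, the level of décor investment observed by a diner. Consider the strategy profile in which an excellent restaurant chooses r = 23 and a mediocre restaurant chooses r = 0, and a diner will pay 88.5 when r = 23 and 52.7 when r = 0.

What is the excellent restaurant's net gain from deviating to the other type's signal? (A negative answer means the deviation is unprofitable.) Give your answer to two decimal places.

Playing r = 23 the excellent restaurant receives 88.5 − 1.1 × 23 = 63.2.
Deviating to r = 0 yields 52.7 instead.
Gain from deviating: 52.7 − 63.2 = -10.50.
The gain is negative, so the excellent type's incentive-compatibility constraint is satisfied.

-10.50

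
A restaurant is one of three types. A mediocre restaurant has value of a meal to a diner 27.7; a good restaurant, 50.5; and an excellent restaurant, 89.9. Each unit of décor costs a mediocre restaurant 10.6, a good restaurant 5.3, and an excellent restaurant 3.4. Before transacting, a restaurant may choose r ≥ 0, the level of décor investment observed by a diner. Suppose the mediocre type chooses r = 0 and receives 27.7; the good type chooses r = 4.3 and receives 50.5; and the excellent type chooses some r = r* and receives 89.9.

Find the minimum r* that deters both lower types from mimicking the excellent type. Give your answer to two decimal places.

11.73

Mediocre type (on-path payoff 27.7) won't mimic when 27.7 ≥ 89.9 − 10.6·r*, i.e. r* ≥ 5.87.
Good type (on-path payoff 50.5 − 5.3×4.3 = 27.71) won't mimic when 27.71 ≥ 89.9 − 5.3·r*, i.e. r* ≥ 11.73.
Both must hold, so r* = max(5.87, 11.73) = 11.73. The good type's constraint binds.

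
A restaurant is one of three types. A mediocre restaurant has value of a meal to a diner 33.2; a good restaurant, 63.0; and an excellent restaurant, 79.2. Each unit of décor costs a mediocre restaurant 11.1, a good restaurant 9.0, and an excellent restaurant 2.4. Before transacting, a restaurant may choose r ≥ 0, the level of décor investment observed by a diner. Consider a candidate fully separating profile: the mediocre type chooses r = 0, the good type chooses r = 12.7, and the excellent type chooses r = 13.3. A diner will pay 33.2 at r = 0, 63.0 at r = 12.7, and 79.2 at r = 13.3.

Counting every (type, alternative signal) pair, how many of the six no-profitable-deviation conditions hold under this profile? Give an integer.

Excellent (own payoff 79.2 − 2.4×13.3 = 47.28): to r=0 gives 33.2 → no gain ✓; to r=12.7 gives 63.0 − 2.4×12.7 = 32.52 → no gain ✓.
Good (own payoff 63.0 − 9.0×12.7 = -51.3): to r=0 gives 33.2 → profitable ✗; to r=13.3 gives 79.2 − 9.0×13.3 = -40.5 → profitable ✗.
Mediocre (own payoff 33.2): to r=12.7 gives 63.0 − 11.1×12.7 = -77.97 → no gain ✓; to r=13.3 gives 79.2 − 11.1×13.3 = -68.43 → no gain ✓.
4 of the 6 constraints hold; not an equilibrium.

4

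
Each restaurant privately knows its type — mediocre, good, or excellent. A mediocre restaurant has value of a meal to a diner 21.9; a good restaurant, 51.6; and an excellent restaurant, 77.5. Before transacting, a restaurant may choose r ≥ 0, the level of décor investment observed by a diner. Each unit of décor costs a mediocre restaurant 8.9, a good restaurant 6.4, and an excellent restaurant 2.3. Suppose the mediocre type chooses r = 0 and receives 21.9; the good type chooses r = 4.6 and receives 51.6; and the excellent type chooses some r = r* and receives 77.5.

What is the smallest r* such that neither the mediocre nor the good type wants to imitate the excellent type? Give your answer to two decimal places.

8.65

Mediocre type (on-path payoff 21.9) won't mimic when 21.9 ≥ 77.5 − 8.9·r*, i.e. r* ≥ 6.25.
Good type (on-path payoff 51.6 − 6.4×4.6 = 22.16) won't mimic when 22.16 ≥ 77.5 − 6.4·r*, i.e. r* ≥ 8.65.
Both must hold, so r* = max(6.25, 8.65) = 8.65. The good type's constraint binds.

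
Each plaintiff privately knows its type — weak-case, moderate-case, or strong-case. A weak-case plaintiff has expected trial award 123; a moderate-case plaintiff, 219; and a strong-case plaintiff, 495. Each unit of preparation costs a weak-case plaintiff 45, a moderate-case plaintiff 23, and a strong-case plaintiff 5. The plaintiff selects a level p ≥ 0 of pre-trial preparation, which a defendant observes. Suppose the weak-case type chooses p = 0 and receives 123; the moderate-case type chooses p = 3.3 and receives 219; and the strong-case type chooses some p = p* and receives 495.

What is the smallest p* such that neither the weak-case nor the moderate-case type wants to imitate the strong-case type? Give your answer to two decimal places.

15.30

Weak-case type (on-path payoff 123) won't mimic when 123 ≥ 495 − 45·p*, i.e. p* ≥ 8.27.
Moderate-case type (on-path payoff 219 − 23×3.3 = 143.1) won't mimic when 143.1 ≥ 495 − 23·p*, i.e. p* ≥ 15.30.
Both must hold, so p* = max(8.27, 15.30) = 15.30. The moderate-case type's constraint binds.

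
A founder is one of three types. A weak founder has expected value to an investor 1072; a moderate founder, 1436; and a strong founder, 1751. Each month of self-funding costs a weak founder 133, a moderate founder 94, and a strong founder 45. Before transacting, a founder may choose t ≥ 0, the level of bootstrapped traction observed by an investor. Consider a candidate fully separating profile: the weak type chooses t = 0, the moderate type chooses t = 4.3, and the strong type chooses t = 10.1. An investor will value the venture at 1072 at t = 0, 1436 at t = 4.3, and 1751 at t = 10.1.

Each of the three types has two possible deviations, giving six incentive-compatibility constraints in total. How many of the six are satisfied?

5

Moderate (own payoff 1436 − 94×4.3 = 1031.8): to t=0 gives 1072 → profitable ✗; to t=10.1 gives 1751 − 94×10.1 = 801.6 → no gain ✓.
Weak (own payoff 1072): to t=4.3 gives 1436 − 133×4.3 = 864.1 → no gain ✓; to t=10.1 gives 1751 − 133×10.1 = 407.7 → no gain ✓.
Strong (own payoff 1751 − 45×10.1 = 1296.5): to t=0 gives 1072 → no gain ✓; to t=4.3 gives 1436 − 45×4.3 = 1242.5 → no gain ✓.
5 of the 6 constraints hold; not an equilibrium.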